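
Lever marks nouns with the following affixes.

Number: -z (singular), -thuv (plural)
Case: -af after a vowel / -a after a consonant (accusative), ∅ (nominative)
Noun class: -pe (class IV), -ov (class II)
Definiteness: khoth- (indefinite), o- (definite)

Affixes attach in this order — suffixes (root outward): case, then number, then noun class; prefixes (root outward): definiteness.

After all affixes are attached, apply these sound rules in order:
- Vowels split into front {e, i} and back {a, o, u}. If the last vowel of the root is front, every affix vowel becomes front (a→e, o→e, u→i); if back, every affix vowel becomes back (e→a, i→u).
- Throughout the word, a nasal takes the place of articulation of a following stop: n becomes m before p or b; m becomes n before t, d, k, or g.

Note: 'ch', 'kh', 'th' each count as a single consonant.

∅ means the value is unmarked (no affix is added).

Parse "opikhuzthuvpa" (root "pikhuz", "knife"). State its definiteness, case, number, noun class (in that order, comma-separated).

Segment: o-pikhuz-thuv-pe.
definiteness: o- → definite.
case: ∅ → nominative.
number: -thuv → plural.
noun class: -pe → class IV.

definite, nominative, plural, class IV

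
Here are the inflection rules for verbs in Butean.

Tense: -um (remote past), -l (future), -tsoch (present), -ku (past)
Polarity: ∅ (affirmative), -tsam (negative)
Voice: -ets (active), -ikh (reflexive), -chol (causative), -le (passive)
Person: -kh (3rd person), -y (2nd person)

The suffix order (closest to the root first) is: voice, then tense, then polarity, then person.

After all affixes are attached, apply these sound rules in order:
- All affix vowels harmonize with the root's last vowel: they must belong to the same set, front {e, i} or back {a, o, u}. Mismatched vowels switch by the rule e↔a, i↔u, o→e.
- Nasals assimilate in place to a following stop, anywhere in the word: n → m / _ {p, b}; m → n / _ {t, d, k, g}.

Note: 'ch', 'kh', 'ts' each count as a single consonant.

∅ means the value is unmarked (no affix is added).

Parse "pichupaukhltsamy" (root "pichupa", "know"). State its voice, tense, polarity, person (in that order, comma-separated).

reflexive, future, negative, 2nd person

Segment: pichupa-ikh-l-tsam-y.
voice: -ikh → reflexive.
tense: -l → future.
polarity: -tsam → negative.
person: -y → 2nd person.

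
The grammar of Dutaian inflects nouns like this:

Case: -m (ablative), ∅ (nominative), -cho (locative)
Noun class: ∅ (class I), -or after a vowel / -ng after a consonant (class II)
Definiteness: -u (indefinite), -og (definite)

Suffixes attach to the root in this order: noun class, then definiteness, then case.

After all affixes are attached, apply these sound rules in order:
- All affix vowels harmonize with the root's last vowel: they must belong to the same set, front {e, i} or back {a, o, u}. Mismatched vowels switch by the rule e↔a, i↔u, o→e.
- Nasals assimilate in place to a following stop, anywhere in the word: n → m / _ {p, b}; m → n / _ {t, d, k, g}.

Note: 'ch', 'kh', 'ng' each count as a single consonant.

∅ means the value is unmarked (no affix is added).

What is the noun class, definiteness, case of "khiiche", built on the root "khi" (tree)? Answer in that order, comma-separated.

Segment: khi-u-cho.
noun class: ∅ → class I.
definiteness: -u → indefinite.
case: -cho → locative.

class I, indefinite, locative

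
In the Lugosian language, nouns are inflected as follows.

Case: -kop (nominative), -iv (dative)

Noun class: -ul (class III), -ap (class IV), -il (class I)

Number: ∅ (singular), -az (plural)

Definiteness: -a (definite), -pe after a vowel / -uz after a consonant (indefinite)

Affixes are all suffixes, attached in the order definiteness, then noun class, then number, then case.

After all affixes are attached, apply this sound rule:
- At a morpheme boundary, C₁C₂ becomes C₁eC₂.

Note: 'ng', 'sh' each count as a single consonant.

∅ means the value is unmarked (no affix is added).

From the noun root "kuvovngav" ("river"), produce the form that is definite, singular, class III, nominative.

Attach definiteness definite -a → kuvovngava.
Attach noun class class III -ul → kuvovngavaul.
number = singular: zero marking, form stays kuvovngavaul.
Attach case nominative -kop → kuvovngavaulkop.
Apply epenthesis: kuvovngavaulkop → kuvovngavaulekop.

kuvovngavaulekop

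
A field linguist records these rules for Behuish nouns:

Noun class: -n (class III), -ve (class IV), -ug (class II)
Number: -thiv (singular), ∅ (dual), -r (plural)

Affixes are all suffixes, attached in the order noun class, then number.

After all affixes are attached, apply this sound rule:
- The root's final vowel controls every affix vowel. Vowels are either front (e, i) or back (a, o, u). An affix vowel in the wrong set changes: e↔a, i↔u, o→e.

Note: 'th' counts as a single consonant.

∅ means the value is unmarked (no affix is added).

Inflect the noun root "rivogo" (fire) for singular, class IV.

Attach noun class class IV -ve → rivogove.
Attach number singular -thiv → rivogovethiv.
Apply vowel harmony: rivogovethiv → rivogovathuv.

rivogovathuv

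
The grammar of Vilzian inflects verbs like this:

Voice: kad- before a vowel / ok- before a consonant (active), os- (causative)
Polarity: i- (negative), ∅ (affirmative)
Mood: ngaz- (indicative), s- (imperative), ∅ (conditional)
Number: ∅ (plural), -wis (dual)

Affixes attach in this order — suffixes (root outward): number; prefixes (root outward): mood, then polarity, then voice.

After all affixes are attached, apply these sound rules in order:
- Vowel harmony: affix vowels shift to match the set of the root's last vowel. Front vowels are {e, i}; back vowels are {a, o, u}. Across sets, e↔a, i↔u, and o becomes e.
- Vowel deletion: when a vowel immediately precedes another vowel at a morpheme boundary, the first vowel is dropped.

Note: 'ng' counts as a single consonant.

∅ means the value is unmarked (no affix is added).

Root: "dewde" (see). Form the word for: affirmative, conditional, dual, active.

ekdewdewis

Attach number dual -wis → dewdewis.
mood = conditional: zero marking, form stays dewdewis.
polarity = affirmative: zero marking, form stays dewdewis.
Attach voice active ok- (before consonant 'd') → okdewdewis.
Apply vowel harmony: okdewdewis → ekdewdewis.
Vowel deletion: no change.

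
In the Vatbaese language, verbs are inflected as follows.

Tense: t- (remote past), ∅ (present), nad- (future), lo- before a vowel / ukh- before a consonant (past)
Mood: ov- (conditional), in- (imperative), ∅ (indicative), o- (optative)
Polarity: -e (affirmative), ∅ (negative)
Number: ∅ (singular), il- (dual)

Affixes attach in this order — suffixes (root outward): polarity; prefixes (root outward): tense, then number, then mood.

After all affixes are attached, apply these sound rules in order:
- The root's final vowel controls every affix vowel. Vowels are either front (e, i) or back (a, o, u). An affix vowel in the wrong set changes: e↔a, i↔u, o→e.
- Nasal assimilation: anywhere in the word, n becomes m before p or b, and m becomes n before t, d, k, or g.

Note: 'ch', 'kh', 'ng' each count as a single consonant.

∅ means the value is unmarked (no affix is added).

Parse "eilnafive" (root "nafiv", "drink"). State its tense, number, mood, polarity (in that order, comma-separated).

Segment: o-il-nafiv-e.
tense: ∅ → present.
number: il- → dual.
mood: o- → optative.
polarity: -e → affirmative.

present, dual, optative, affirmative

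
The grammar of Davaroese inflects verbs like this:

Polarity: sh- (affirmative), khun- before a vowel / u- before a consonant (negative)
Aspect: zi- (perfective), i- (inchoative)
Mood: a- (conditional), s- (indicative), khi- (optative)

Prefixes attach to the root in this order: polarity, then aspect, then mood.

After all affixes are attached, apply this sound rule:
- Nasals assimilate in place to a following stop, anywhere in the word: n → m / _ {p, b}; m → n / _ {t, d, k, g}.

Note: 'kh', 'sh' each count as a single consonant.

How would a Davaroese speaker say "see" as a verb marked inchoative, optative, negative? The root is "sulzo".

Attach polarity negative u- (before consonant 's') → usulzo.
Attach aspect inchoative i- → iusulzo.
Attach mood optative khi- → khiiusulzo.
Nasal assimilation: no change.

khiiusulzo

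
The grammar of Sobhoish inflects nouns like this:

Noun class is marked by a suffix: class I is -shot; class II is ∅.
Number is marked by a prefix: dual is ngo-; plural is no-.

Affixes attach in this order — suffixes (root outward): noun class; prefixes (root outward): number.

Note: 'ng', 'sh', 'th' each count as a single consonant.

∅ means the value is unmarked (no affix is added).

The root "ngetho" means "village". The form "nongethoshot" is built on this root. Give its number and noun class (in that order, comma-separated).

Segment: no-ngetho-shot.
number: no- → plural.
noun class: -shot → class I.

plural, class I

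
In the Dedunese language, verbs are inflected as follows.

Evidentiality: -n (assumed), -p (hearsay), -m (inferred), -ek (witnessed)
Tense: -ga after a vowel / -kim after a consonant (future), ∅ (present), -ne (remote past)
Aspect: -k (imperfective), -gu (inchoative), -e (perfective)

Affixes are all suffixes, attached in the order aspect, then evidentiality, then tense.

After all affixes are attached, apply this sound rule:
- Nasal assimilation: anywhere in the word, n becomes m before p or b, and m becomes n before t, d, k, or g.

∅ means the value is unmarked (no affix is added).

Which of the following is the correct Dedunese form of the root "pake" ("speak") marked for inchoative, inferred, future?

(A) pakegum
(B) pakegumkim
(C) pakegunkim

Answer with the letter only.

C

Attach aspect inchoative -gu → pakegu.
Attach evidentiality inferred -m → pakegum.
Attach tense future -kim (after consonant 'm') → pakegumkim.
Apply nasal assimilation: pakegumkim → pakegunkim.
So the correct form is pakegunkim, option (C).
(B) pakegumkim is wrong: it fails to apply the sound rule(s).
(A) pakegum is wrong: it uses present instead of future for tense.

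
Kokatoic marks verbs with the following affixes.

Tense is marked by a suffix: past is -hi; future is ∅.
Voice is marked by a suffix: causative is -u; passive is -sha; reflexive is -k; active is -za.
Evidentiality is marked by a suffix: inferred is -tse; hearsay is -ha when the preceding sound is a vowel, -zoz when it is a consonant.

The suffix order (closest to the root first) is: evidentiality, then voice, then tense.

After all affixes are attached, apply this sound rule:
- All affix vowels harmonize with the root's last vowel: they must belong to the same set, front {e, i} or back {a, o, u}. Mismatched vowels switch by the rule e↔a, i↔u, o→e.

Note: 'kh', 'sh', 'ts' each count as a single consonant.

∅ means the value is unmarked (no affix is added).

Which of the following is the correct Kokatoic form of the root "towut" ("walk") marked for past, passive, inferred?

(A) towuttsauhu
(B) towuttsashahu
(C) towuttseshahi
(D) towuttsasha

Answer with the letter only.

B

Attach evidentiality inferred -tse → towuttse.
Attach voice passive -sha → towuttsesha.
Attach tense past -hi → towuttseshahi.
Apply vowel harmony: towuttseshahi → towuttsashahu.
So the correct form is towuttsashahu, option (B).
(D) towuttsasha is wrong: it uses future instead of past for tense.
(A) towuttsauhu is wrong: it uses causative instead of passive for voice.
(C) towuttseshahi is wrong: it fails to apply the sound rule(s).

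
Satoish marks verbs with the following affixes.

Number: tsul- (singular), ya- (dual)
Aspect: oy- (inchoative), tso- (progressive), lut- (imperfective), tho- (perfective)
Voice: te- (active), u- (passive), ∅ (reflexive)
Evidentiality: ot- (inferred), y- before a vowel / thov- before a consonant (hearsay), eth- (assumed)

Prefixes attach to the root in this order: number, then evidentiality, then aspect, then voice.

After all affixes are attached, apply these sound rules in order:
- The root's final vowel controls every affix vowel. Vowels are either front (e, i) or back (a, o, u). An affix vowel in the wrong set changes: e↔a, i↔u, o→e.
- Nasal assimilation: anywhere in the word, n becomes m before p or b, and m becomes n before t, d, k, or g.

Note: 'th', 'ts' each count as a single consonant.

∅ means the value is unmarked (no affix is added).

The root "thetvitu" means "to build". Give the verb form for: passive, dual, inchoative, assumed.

Attach number dual ya- → yathetvitu.
Attach evidentiality assumed eth- → ethyathetvitu.
Attach aspect inchoative oy- → oyethyathetvitu.
Attach voice passive u- → uoyethyathetvitu.
Apply vowel harmony: uoyethyathetvitu → uoyathyathetvitu.
Nasal assimilation: no change.

uoyathyathetvitu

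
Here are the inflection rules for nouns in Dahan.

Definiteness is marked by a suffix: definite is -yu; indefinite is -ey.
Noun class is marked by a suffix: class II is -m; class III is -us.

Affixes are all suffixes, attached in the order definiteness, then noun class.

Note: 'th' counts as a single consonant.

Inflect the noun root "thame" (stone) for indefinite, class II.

thameeym

Attach definiteness indefinite -ey → thameey.
Attach noun class class II -m → thameeym.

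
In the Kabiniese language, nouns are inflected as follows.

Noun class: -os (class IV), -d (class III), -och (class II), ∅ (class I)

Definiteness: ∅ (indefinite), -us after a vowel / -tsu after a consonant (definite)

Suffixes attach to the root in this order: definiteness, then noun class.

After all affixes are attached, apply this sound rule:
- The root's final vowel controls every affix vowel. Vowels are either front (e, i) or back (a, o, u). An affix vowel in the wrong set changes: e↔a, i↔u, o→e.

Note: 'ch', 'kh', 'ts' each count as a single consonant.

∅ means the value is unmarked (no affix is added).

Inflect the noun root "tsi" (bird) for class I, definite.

Attach definiteness definite -us (after vowel 'i') → tsius.
noun class = class I: zero marking, form stays tsius.
Apply vowel harmony: tsius → tsiis.

tsiis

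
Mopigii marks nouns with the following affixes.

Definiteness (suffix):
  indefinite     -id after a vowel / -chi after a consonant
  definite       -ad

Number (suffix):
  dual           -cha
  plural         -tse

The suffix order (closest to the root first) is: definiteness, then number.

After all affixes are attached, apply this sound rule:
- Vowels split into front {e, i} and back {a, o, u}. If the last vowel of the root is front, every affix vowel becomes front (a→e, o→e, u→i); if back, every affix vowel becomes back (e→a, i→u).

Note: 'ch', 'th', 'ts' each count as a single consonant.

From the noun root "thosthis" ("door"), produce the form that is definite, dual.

Attach definiteness definite -ad → thosthisad.
Attach number dual -cha → thosthisadcha.
Apply vowel harmony: thosthisadcha → thosthisedche.

thosthisedche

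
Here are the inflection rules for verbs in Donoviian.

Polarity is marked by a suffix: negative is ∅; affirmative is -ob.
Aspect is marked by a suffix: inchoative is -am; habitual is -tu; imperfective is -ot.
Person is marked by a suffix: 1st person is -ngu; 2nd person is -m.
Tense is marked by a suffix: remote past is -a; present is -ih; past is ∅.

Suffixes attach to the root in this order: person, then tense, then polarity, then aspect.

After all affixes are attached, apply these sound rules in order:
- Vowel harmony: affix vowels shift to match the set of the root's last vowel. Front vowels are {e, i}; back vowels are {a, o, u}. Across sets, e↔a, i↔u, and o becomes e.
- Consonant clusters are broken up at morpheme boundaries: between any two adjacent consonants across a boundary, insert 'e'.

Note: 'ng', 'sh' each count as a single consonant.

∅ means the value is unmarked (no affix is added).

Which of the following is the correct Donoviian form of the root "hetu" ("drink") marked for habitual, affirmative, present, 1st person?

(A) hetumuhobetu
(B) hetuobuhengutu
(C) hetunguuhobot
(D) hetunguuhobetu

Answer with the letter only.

D

Attach person 1st person -ngu → hetungu.
Attach tense present -ih → hetunguih.
Attach polarity affirmative -ob → hetunguihob.
Attach aspect habitual -tu → hetunguihobtu.
Apply vowel harmony: hetunguihobtu → hetunguuhobtu.
Apply epenthesis: hetunguuhobtu → hetunguuhobetu.
So the correct form is hetunguuhobetu, option (D).
(C) hetunguuhobot is wrong: it uses imperfective instead of habitual for aspect.
(B) hetuobuhengutu is wrong: it has the affixes in the wrong order.
(A) hetumuhobetu is wrong: it uses 2nd person instead of 1st person for person.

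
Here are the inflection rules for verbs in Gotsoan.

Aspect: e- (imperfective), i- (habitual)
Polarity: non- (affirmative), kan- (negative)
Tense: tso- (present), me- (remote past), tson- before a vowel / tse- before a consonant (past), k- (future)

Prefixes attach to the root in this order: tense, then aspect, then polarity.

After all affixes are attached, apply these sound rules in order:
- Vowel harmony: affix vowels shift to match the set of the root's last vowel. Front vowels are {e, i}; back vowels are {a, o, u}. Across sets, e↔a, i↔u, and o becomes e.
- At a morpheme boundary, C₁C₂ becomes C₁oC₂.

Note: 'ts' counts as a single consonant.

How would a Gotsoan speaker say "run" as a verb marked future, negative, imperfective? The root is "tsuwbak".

Attach tense future k- → ktsuwbak.
Attach aspect imperfective e- → ektsuwbak.
Attach polarity negative kan- → kanektsuwbak.
Apply vowel harmony: kanektsuwbak → kanaktsuwbak.
Apply epenthesis: kanaktsuwbak → kanakotsuwbak.

kanakotsuwbak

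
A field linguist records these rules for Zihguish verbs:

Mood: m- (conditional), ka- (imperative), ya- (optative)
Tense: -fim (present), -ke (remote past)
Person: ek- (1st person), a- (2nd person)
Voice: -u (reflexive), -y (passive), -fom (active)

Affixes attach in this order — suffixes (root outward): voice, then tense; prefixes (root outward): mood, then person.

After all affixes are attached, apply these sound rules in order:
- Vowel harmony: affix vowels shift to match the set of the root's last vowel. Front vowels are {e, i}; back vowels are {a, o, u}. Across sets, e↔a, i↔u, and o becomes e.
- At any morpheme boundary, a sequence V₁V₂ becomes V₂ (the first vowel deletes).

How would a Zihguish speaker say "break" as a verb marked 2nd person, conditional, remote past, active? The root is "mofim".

emmofimfemke

Attach mood conditional m- → mmofim.
Attach person 2nd person a- → ammofim.
Attach voice active -fom → ammofimfom.
Attach tense remote past -ke → ammofimfomke.
Apply vowel harmony: ammofimfomke → emmofimfemke.
Vowel deletion: no change.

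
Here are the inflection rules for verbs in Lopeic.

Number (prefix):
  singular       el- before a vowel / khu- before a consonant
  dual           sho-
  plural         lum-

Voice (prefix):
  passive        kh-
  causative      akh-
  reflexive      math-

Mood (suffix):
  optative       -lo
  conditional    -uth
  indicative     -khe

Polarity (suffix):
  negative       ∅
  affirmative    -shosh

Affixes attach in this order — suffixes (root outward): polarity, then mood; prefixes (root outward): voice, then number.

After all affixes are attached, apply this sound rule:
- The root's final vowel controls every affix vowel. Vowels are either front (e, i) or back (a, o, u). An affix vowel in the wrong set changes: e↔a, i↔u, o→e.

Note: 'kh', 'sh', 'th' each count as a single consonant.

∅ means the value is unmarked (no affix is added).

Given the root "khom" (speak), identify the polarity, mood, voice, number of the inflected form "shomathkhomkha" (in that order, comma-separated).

negative, indicative, reflexive, dual

Segment: sho-math-khom-khe.
polarity: ∅ → negative.
mood: -khe → indicative.
voice: math- → reflexive.
number: sho- → dual.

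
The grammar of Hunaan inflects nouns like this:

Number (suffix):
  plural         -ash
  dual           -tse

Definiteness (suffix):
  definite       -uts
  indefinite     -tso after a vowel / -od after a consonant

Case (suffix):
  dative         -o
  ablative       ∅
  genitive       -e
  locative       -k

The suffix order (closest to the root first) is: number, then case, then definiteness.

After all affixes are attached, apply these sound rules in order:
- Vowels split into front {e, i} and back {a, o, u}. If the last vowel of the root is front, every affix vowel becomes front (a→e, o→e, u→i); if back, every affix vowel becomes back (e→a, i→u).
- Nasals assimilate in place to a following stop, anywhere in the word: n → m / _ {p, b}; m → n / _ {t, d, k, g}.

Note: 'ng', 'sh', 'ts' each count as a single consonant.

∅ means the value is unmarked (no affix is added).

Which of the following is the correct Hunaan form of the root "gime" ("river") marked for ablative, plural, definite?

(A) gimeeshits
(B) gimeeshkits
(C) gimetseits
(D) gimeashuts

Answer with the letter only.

Attach number plural -ash → gimeash.
case = ablative: zero marking, form stays gimeash.
Attach definiteness definite -uts → gimeashuts.
Apply vowel harmony: gimeashuts → gimeeshits.
Nasal assimilation: no change.
So the correct form is gimeeshits, option (A).
(D) gimeashuts is wrong: it fails to apply the sound rule(s).
(C) gimetseits is wrong: it uses dual instead of plural for number.
(B) gimeeshkits is wrong: it uses locative instead of ablative for case.

A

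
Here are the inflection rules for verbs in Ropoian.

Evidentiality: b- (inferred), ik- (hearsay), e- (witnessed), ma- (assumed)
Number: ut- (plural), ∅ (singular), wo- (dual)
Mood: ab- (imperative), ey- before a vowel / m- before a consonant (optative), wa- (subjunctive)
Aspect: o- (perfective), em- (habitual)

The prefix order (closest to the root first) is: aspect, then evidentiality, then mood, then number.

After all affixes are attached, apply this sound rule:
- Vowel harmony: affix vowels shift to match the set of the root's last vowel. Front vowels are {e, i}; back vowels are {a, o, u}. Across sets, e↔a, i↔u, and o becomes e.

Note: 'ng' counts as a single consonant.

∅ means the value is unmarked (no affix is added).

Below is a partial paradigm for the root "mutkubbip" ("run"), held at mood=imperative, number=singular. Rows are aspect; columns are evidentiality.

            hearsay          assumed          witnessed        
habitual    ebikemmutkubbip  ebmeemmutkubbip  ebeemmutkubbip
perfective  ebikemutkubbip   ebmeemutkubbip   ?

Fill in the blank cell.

Attach aspect perfective o- → omutkubbip.
Attach evidentiality witnessed e- → eomutkubbip.
Attach mood imperative ab- → abeomutkubbip.
number = singular: zero marking, form stays abeomutkubbip.
Apply vowel harmony: abeomutkubbip → ebeemutkubbip.

ebeemutkubbip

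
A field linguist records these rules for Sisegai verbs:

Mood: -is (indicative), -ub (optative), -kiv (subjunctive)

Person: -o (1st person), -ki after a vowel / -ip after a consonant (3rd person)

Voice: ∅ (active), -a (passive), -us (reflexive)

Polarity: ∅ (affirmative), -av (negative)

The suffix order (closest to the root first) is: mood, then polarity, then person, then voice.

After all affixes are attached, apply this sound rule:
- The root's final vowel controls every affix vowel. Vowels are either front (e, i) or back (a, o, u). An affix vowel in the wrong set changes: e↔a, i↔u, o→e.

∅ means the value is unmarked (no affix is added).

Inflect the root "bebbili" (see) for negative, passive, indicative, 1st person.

Attach mood indicative -is → bebbiliis.
Attach polarity negative -av → bebbiliisav.
Attach person 1st person -o → bebbiliisavo.
Attach voice passive -a → bebbiliisavoa.
Apply vowel harmony: bebbiliisavoa → bebbiliisevee.

bebbiliisevee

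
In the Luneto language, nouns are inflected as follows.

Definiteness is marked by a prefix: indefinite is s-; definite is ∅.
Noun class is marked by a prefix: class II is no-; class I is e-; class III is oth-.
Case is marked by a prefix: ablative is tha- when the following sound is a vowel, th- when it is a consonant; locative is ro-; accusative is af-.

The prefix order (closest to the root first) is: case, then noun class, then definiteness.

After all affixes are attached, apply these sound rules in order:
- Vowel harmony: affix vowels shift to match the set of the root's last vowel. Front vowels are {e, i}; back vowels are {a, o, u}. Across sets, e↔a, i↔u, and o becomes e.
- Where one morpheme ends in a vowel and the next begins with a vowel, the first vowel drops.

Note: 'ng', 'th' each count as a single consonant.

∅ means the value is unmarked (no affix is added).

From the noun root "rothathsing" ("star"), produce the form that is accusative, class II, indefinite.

Attach case accusative af- → afrothathsing.
Attach noun class class II no- → noafrothathsing.
Attach definiteness indefinite s- → snoafrothathsing.
Apply vowel harmony: snoafrothathsing → sneefrothathsing.
Apply vowel deletion: sneefrothathsing → snefrothathsing.

snefrothathsing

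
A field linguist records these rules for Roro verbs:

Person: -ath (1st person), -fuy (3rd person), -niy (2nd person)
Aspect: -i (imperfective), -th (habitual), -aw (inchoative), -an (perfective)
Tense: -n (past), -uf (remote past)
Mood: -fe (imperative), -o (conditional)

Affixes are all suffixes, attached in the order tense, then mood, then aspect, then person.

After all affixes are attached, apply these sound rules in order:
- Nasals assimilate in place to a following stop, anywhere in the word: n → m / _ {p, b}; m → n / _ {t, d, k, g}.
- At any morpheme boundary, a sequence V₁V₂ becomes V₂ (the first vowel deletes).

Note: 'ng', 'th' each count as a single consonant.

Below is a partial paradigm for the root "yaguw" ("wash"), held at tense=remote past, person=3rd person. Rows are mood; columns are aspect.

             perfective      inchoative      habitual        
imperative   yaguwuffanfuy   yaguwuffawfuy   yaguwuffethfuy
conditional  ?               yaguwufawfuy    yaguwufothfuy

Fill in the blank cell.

Attach tense remote past -uf → yaguwuf.
Attach mood conditional -o → yaguwufo.
Attach aspect perfective -an → yaguwufoan.
Attach person 3rd person -fuy → yaguwufoanfuy.
Nasal assimilation: no change.
Apply vowel deletion: yaguwufoanfuy → yaguwufanfuy.

yaguwufanfuy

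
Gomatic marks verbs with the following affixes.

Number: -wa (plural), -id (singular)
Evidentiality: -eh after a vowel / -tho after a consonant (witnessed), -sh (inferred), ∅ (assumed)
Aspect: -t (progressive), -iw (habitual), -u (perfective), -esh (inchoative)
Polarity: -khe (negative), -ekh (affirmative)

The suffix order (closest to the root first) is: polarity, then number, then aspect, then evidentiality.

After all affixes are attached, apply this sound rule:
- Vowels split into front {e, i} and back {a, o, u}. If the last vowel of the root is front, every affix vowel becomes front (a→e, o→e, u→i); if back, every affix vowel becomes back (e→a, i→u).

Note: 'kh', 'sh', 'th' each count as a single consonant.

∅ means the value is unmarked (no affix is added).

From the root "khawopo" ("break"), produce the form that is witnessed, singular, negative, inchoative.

Attach polarity negative -khe → khawopokhe.
Attach number singular -id → khawopokheid.
Attach aspect inchoative -esh → khawopokheidesh.
Attach evidentiality witnessed -tho (after consonant 'sh') → khawopokheideshtho.
Apply vowel harmony: khawopokheideshtho → khawopokhaudashtho.

khawopokhaudashtho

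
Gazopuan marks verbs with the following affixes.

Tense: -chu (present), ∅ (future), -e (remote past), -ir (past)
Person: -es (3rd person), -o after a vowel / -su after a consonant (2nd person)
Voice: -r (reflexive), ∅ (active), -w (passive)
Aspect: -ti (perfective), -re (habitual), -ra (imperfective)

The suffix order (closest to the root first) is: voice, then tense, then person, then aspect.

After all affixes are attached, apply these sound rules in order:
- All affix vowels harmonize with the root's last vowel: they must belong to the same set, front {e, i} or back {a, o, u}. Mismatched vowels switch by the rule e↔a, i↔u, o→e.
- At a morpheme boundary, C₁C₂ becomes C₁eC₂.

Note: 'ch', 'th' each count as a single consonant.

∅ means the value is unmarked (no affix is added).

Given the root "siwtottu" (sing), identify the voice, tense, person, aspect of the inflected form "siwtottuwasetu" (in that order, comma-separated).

Segment: siwtottu-w-es-ti.
voice: -w → passive.
tense: ∅ → future.
person: -es → 3rd person.
aspect: -ti → perfective.

passive, future, 3rd person, perfective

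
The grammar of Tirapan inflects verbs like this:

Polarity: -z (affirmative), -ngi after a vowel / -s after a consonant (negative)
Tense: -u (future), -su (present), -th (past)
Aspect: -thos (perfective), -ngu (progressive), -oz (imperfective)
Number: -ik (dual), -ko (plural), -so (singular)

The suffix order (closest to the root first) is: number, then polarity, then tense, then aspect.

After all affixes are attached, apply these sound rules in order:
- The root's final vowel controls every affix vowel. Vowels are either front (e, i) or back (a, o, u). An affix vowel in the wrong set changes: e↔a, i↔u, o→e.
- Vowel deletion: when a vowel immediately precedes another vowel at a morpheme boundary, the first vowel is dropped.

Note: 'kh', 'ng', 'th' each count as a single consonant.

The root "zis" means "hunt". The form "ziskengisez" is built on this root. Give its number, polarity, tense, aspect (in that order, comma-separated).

plural, negative, present, imperfective

Segment: zis-ko-ngi-su-oz.
number: -ko → plural.
polarity: -ngi/s → negative.
tense: -su → present.
aspect: -oz → imperfective.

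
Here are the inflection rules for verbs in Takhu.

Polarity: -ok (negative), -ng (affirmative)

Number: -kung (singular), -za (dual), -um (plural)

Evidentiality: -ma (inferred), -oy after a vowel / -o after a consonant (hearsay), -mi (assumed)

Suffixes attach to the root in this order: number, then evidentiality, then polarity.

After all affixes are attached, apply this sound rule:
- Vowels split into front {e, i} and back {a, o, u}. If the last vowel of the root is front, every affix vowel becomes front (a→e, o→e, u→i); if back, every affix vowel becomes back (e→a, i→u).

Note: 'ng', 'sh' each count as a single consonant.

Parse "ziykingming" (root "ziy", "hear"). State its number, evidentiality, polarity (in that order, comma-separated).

Segment: ziy-kung-mi-ng.
number: -kung → singular.
evidentiality: -mi → assumed.
polarity: -ng → affirmative.

singular, assumed, affirmative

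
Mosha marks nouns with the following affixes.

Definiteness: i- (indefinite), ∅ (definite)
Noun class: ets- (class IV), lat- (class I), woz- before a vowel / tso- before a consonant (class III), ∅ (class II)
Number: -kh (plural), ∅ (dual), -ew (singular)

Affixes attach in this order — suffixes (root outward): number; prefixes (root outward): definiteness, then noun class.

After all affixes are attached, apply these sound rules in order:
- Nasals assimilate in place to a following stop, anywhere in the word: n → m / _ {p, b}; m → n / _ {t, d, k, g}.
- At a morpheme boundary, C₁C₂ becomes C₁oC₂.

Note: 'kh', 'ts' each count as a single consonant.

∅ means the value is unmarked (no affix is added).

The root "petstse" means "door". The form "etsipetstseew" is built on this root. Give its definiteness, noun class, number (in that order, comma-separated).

Segment: ets-i-petstse-ew.
definiteness: i- → indefinite.
noun class: ets- → class IV.
number: -ew → singular.

indefinite, class IV, singular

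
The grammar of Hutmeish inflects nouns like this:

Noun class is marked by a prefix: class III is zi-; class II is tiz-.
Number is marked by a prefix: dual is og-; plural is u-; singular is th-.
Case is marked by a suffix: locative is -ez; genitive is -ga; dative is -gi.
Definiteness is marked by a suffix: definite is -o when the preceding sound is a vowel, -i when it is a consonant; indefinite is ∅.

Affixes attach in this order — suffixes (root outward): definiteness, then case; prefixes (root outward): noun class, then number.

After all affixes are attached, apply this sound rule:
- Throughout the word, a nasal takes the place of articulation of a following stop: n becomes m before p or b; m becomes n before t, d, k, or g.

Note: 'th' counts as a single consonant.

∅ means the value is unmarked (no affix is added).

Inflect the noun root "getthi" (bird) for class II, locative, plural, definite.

Attach noun class class II tiz- → tizgetthi.
Attach definiteness definite -o (after vowel 'i') → tizgetthio.
Attach case locative -ez → tizgetthioez.
Attach number plural u- → utizgetthioez.
Nasal assimilation: no change.

utizgetthioez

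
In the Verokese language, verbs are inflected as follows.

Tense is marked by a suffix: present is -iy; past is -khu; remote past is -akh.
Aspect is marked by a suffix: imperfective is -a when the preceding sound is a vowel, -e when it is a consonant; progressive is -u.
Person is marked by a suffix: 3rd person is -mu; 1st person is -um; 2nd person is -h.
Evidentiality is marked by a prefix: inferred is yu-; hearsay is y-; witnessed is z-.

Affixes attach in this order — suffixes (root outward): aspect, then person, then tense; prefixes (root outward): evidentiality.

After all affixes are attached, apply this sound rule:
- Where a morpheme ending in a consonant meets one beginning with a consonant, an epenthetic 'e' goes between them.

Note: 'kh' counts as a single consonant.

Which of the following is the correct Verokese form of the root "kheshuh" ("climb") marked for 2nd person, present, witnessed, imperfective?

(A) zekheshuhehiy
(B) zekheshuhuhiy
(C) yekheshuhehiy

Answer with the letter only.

A

Attach evidentiality witnessed z- → zkheshuh.
Attach aspect imperfective -e (after consonant 'h') → zkheshuhe.
Attach person 2nd person -h → zkheshuheh.
Attach tense present -iy → zkheshuhehiy.
Apply epenthesis: zkheshuhehiy → zekheshuhehiy.
So the correct form is zekheshuhehiy, option (A).
(B) zekheshuhuhiy is wrong: it uses progressive instead of imperfective for aspect.
(C) yekheshuhehiy is wrong: it uses hearsay instead of witnessed for evidentiality.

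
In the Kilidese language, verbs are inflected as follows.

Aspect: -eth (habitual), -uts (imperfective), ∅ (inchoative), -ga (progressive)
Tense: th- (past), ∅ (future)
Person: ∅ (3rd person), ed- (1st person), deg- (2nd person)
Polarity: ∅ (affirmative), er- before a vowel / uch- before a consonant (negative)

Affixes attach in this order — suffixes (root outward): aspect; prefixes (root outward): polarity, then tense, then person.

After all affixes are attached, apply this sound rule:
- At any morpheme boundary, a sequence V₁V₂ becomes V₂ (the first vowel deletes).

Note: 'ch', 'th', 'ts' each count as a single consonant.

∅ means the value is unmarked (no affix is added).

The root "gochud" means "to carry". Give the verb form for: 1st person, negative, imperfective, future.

Attach polarity negative uch- (before consonant 'g') → uchgochud.
tense = future: zero marking, form stays uchgochud.
Attach aspect imperfective -uts → uchgochuduts.
Attach person 1st person ed- → educhgochuduts.
Vowel deletion: no change.

educhgochuduts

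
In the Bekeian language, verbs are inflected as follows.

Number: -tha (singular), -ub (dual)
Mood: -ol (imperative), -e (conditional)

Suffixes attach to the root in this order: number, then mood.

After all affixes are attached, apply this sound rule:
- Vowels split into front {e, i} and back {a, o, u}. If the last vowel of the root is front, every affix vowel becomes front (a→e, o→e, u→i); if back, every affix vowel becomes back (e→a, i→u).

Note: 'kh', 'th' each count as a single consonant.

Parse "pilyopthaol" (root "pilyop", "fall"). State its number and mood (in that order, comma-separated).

singular, imperative

Segment: pilyop-tha-ol.
number: -tha → singular.
mood: -ol → imperative.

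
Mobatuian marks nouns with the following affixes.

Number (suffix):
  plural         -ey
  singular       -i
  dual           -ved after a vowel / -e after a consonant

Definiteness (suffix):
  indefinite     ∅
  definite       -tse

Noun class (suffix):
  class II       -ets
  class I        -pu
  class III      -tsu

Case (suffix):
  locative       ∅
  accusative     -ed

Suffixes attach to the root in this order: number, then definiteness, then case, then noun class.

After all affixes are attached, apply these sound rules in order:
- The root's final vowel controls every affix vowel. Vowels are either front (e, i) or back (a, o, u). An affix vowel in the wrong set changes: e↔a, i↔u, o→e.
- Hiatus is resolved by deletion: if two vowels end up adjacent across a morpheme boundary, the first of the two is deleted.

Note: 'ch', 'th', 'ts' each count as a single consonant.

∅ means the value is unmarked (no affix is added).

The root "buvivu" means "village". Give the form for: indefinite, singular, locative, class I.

buvivupu

Attach number singular -i → buvivui.
definiteness = indefinite: zero marking, form stays buvivui.
case = locative: zero marking, form stays buvivui.
Attach noun class class I -pu → buvivuipu.
Apply vowel harmony: buvivuipu → buvivuupu.
Apply vowel deletion: buvivuupu → buvivupu.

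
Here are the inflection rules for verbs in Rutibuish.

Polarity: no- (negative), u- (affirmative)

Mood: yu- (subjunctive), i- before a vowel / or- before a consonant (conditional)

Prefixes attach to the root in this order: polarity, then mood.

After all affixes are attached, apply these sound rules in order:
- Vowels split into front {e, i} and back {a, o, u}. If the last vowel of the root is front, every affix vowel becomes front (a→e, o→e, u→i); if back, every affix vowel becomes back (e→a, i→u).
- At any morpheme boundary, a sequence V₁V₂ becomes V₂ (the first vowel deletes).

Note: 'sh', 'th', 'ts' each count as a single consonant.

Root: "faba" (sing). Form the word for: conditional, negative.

Attach polarity negative no- → nofaba.
Attach mood conditional or- (before consonant 'n') → ornofaba.
Vowel harmony: no change.
Vowel deletion: no change.

ornofaba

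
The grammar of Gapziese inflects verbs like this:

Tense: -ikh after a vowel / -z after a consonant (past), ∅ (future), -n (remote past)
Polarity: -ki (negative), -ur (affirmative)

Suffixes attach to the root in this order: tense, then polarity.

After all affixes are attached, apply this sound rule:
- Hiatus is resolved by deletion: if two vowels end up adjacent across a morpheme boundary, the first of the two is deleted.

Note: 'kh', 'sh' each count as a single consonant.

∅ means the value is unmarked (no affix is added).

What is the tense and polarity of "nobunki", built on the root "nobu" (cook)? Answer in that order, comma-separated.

remote past, negative

Segment: nobu-n-ki.
tense: -n → remote past.
polarity: -ki → negative.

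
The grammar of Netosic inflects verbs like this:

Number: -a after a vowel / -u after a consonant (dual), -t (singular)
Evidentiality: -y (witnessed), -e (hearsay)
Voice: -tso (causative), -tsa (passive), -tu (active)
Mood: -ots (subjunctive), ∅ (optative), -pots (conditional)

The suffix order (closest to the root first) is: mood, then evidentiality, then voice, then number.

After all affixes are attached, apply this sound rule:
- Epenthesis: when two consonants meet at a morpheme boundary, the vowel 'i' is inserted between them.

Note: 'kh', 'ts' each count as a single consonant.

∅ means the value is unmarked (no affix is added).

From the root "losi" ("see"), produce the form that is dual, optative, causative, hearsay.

mood = optative: zero marking, form stays losi.
Attach evidentiality hearsay -e → losie.
Attach voice causative -tso → losietso.
Attach number dual -a (after vowel 'o') → losietsoa.
Epenthesis: no change.

losietsoa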